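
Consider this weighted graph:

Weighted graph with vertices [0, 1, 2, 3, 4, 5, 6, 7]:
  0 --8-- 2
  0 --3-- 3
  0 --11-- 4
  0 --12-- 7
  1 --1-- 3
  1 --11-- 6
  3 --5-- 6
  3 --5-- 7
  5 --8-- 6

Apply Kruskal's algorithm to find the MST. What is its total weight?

Applying Kruskal's algorithm (sort edges by weight, add if no cycle):
  Add (1,3) w=1
  Add (0,3) w=3
  Add (3,6) w=5
  Add (3,7) w=5
  Add (0,2) w=8
  Add (5,6) w=8
  Add (0,4) w=11
  Skip (1,6) w=11 (creates cycle)
  Skip (0,7) w=12 (creates cycle)
MST weight = 41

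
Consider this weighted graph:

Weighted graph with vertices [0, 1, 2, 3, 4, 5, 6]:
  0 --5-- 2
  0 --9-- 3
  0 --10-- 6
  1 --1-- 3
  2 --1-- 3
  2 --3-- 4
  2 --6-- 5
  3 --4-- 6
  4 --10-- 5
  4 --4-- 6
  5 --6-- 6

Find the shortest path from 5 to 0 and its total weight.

Using Dijkstra's algorithm from vertex 5:
Shortest path: 5 -> 2 -> 0
Total weight: 6 + 5 = 11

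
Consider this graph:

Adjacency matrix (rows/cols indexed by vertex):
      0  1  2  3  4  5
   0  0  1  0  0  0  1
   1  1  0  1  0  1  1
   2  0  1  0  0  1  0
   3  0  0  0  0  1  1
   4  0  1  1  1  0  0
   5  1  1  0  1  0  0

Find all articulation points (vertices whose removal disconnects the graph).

No articulation points. The graph is biconnected.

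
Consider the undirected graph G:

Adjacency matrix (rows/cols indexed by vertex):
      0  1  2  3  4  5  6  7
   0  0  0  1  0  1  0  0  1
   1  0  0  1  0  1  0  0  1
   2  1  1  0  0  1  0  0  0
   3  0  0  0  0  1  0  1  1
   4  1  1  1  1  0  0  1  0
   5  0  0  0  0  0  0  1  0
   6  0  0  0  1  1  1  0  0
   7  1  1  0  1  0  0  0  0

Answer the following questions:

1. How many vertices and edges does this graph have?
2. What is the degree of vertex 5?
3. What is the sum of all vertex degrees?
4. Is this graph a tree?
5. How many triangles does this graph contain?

Count: 8 vertices, 12 edges.
Vertex 5 has neighbors [6], degree = 1.
Handshaking lemma: 2 * 12 = 24.
A tree on 8 vertices has 7 edges. This graph has 12 edges (5 extra). Not a tree.
Number of triangles = 3.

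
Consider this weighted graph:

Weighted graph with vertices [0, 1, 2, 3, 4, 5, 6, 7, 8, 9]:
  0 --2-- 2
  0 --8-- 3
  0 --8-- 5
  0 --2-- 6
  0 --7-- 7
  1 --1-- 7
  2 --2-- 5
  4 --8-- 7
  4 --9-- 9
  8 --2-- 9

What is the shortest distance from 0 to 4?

Using Dijkstra's algorithm from vertex 0:
Shortest path: 0 -> 7 -> 4
Total weight: 7 + 8 = 15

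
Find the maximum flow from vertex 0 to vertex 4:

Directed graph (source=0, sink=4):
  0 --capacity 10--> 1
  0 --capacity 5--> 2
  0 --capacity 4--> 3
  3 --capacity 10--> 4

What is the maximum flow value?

Computing max flow:
  Flow on (0->3): 4/4
  Flow on (3->4): 4/10
Maximum flow = 4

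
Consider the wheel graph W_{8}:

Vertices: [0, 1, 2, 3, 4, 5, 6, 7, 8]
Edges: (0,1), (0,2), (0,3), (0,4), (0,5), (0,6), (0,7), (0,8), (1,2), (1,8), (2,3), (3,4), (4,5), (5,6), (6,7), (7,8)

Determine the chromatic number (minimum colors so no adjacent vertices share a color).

W_{8} = C_{8} plus a hub adjacent to every cycle vertex.
The outer cycle needs 2 colors (even cycle); the hub is adjacent to all of them so needs a fresh color.
Chromatic number = 2 + 1 = 3.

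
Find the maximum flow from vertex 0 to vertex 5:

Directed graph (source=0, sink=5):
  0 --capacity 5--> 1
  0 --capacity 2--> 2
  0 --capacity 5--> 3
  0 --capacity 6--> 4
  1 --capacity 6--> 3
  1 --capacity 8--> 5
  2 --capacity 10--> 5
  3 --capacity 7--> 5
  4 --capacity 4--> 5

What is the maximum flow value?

Computing max flow:
  Flow on (0->1): 5/5
  Flow on (0->2): 2/2
  Flow on (0->3): 5/5
  Flow on (0->4): 4/6
  Flow on (1->5): 5/8
  Flow on (2->5): 2/10
  Flow on (3->5): 5/7
  Flow on (4->5): 4/4
Maximum flow = 16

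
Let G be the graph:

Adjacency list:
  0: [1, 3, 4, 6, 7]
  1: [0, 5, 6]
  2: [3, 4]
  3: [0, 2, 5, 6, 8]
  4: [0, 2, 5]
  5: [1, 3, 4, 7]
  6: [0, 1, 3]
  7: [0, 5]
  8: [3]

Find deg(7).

Vertex 7 has neighbors [0, 5], so deg(7) = 2.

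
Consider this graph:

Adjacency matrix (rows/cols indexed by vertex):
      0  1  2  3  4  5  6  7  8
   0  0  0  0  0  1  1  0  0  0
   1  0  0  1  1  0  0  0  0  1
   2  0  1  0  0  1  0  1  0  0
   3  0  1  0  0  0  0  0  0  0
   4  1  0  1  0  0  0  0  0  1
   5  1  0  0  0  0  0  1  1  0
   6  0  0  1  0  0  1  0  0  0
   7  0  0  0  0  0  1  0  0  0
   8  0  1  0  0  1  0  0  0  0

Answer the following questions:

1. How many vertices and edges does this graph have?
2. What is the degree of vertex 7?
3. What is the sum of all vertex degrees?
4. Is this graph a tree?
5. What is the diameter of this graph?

Count: 9 vertices, 10 edges.
Vertex 7 has neighbors [5], degree = 1.
Handshaking lemma: 2 * 10 = 20.
A tree on 9 vertices has 8 edges. This graph has 10 edges (2 extra). Not a tree.
Diameter (longest shortest path) = 5.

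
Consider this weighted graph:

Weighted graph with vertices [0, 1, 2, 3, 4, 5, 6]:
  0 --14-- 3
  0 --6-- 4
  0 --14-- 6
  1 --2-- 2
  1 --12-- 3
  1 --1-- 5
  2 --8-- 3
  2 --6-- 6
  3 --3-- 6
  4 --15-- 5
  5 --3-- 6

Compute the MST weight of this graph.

Applying Kruskal's algorithm (sort edges by weight, add if no cycle):
  Add (1,5) w=1
  Add (1,2) w=2
  Add (3,6) w=3
  Add (5,6) w=3
  Add (0,4) w=6
  Skip (2,6) w=6 (creates cycle)
  Skip (2,3) w=8 (creates cycle)
  Skip (1,3) w=12 (creates cycle)
  Add (0,6) w=14
  Skip (0,3) w=14 (creates cycle)
  Skip (4,5) w=15 (creates cycle)
MST weight = 29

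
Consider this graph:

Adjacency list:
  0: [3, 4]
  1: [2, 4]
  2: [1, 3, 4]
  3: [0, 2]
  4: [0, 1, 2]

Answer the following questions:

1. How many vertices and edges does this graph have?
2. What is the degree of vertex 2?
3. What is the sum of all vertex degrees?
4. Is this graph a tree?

Count: 5 vertices, 6 edges.
Vertex 2 has neighbors [1, 3, 4], degree = 3.
Handshaking lemma: 2 * 6 = 12.
A tree on 5 vertices has 4 edges. This graph has 6 edges (2 extra). Not a tree.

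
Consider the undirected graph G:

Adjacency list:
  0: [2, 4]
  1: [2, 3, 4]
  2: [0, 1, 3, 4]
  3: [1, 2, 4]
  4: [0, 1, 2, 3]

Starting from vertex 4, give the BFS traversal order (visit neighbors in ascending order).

BFS from vertex 4 (neighbors processed in ascending order):
Visit order: 4, 0, 1, 2, 3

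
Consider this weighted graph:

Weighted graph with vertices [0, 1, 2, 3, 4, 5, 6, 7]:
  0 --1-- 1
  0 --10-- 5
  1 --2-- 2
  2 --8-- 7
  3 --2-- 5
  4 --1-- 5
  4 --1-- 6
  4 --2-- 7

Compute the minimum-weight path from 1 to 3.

Using Dijkstra's algorithm from vertex 1:
Shortest path: 1 -> 0 -> 5 -> 3
Total weight: 1 + 10 + 2 = 13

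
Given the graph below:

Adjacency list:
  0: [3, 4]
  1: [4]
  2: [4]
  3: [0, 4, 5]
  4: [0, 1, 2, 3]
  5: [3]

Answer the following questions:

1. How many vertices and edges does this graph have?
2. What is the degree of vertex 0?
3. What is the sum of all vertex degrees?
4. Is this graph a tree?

Count: 6 vertices, 6 edges.
Vertex 0 has neighbors [3, 4], degree = 2.
Handshaking lemma: 2 * 6 = 12.
A tree on 6 vertices has 5 edges. This graph has 6 edges (1 extra). Not a tree.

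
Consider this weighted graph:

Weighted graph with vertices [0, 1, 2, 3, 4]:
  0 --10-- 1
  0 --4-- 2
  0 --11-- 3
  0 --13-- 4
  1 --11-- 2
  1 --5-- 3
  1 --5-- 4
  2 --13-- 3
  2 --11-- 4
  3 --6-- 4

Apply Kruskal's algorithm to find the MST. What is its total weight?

Applying Kruskal's algorithm (sort edges by weight, add if no cycle):
  Add (0,2) w=4
  Add (1,4) w=5
  Add (1,3) w=5
  Skip (3,4) w=6 (creates cycle)
  Add (0,1) w=10
  Skip (0,3) w=11 (creates cycle)
  Skip (1,2) w=11 (creates cycle)
  Skip (2,4) w=11 (creates cycle)
  Skip (0,4) w=13 (creates cycle)
  Skip (2,3) w=13 (creates cycle)
MST weight = 24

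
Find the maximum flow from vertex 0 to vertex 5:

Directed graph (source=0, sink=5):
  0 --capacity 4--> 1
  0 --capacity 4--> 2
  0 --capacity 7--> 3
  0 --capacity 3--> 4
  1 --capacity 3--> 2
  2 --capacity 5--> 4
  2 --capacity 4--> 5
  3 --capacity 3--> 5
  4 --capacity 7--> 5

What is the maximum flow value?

Computing max flow:
  Flow on (0->1): 3/4
  Flow on (0->2): 4/4
  Flow on (0->3): 3/7
  Flow on (0->4): 3/3
  Flow on (1->2): 3/3
  Flow on (2->4): 3/5
  Flow on (2->5): 4/4
  Flow on (3->5): 3/3
  Flow on (4->5): 6/7
Maximum flow = 13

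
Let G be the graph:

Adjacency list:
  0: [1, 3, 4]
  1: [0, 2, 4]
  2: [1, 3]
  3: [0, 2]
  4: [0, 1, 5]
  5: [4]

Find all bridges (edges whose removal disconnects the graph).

A bridge is an edge whose removal increases the number of connected components.
Bridges found: (4,5)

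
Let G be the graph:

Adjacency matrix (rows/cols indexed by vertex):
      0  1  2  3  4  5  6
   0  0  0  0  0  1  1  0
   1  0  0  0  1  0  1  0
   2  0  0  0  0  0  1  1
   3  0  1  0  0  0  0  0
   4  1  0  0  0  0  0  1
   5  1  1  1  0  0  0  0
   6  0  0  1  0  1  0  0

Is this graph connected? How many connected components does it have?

Checking connectivity: the graph has 1 connected component(s).
All vertices are reachable from each other. The graph IS connected.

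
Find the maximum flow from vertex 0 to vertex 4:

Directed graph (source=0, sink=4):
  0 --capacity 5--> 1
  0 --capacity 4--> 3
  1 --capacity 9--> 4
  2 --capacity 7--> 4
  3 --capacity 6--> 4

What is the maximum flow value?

Computing max flow:
  Flow on (0->1): 5/5
  Flow on (0->3): 4/4
  Flow on (1->4): 5/9
  Flow on (3->4): 4/6
Maximum flow = 9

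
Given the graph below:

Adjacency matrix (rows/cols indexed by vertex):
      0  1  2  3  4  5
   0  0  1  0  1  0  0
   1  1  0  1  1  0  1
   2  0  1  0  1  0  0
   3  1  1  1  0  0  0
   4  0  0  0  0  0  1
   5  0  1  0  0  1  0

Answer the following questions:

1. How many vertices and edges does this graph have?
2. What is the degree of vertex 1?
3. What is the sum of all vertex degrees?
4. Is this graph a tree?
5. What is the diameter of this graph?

Count: 6 vertices, 7 edges.
Vertex 1 has neighbors [0, 2, 3, 5], degree = 4.
Handshaking lemma: 2 * 7 = 14.
A tree on 6 vertices has 5 edges. This graph has 7 edges (2 extra). Not a tree.
Diameter (longest shortest path) = 3.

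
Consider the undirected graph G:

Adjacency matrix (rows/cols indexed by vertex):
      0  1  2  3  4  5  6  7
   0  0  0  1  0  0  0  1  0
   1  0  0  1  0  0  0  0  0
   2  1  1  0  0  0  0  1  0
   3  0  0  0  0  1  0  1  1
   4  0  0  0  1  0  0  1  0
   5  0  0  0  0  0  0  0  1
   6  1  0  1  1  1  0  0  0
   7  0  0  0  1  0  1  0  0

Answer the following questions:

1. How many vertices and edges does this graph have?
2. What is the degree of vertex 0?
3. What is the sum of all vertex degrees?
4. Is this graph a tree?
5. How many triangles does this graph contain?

Count: 8 vertices, 9 edges.
Vertex 0 has neighbors [2, 6], degree = 2.
Handshaking lemma: 2 * 9 = 18.
A tree on 8 vertices has 7 edges. This graph has 9 edges (2 extra). Not a tree.
Number of triangles = 2.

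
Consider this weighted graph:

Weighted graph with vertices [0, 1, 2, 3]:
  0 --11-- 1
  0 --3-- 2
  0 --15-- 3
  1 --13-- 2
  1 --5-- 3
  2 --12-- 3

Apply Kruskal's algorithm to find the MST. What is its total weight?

Applying Kruskal's algorithm (sort edges by weight, add if no cycle):
  Add (0,2) w=3
  Add (1,3) w=5
  Add (0,1) w=11
  Skip (2,3) w=12 (creates cycle)
  Skip (1,2) w=13 (creates cycle)
  Skip (0,3) w=15 (creates cycle)
MST weight = 19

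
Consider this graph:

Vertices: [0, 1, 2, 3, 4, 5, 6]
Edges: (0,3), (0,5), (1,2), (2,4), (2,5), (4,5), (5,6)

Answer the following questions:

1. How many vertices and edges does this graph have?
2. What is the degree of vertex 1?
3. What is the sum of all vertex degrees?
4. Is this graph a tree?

Count: 7 vertices, 7 edges.
Vertex 1 has neighbors [2], degree = 1.
Handshaking lemma: 2 * 7 = 14.
A tree on 7 vertices has 6 edges. This graph has 7 edges (1 extra). Not a tree.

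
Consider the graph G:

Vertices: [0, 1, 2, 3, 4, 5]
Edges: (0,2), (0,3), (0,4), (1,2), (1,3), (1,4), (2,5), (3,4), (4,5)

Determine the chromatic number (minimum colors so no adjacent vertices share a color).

The graph has a maximum clique of size 3 (lower bound on chromatic number).
A valid 3-coloring: {0: 1, 1: 1, 2: 0, 3: 2, 4: 0, 5: 1}.
Chromatic number = 3.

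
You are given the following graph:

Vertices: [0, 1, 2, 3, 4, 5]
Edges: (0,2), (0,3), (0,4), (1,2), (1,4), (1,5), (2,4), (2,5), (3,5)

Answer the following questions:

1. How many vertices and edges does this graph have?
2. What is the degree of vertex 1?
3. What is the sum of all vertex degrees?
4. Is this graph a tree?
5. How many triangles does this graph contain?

Count: 6 vertices, 9 edges.
Vertex 1 has neighbors [2, 4, 5], degree = 3.
Handshaking lemma: 2 * 9 = 18.
A tree on 6 vertices has 5 edges. This graph has 9 edges (4 extra). Not a tree.
Number of triangles = 3.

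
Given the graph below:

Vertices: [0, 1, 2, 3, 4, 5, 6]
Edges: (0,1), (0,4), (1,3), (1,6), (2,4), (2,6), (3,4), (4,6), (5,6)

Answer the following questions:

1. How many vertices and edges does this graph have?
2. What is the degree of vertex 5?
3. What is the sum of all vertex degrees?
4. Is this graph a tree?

Count: 7 vertices, 9 edges.
Vertex 5 has neighbors [6], degree = 1.
Handshaking lemma: 2 * 9 = 18.
A tree on 7 vertices has 6 edges. This graph has 9 edges (3 extra). Not a tree.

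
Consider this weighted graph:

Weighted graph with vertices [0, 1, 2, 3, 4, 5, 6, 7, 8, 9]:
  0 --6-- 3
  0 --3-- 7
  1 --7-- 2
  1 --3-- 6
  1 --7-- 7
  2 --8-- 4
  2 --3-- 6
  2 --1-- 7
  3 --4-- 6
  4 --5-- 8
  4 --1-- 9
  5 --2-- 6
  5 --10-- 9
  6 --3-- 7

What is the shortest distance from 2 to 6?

Using Dijkstra's algorithm from vertex 2:
Shortest path: 2 -> 6
Total weight: 3 = 3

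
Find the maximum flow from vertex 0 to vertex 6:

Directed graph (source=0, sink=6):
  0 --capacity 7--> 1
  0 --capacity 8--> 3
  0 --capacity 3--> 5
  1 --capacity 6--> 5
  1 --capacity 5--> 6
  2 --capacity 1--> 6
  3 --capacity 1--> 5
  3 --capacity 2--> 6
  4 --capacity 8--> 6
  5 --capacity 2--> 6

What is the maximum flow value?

Computing max flow:
  Flow on (0->1): 5/7
  Flow on (0->3): 3/8
  Flow on (0->5): 1/3
  Flow on (1->6): 5/5
  Flow on (3->5): 1/1
  Flow on (3->6): 2/2
  Flow on (5->6): 2/2
Maximum flow = 9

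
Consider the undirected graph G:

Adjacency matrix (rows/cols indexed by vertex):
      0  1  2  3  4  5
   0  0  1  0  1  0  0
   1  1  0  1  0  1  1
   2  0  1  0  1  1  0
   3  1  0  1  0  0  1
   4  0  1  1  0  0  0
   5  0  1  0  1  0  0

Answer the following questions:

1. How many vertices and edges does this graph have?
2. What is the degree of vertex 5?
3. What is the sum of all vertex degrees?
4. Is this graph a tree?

Count: 6 vertices, 8 edges.
Vertex 5 has neighbors [1, 3], degree = 2.
Handshaking lemma: 2 * 8 = 16.
A tree on 6 vertices has 5 edges. This graph has 8 edges (3 extra). Not a tree.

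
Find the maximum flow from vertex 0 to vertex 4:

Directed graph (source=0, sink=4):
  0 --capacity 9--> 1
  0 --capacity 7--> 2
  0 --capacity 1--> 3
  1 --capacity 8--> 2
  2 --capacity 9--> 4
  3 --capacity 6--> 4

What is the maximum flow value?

Computing max flow:
  Flow on (0->1): 8/9
  Flow on (0->2): 1/7
  Flow on (0->3): 1/1
  Flow on (1->2): 8/8
  Flow on (2->4): 9/9
  Flow on (3->4): 1/6
Maximum flow = 10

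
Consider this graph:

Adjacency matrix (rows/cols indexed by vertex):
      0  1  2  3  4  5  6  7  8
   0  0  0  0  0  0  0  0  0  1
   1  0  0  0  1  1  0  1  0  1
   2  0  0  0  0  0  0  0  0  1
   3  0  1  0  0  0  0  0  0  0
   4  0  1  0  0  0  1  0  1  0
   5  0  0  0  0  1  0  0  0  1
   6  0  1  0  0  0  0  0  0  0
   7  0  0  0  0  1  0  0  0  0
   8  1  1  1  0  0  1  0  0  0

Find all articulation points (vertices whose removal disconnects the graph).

An articulation point is a vertex whose removal disconnects the graph.
Articulation points: [1, 4, 8]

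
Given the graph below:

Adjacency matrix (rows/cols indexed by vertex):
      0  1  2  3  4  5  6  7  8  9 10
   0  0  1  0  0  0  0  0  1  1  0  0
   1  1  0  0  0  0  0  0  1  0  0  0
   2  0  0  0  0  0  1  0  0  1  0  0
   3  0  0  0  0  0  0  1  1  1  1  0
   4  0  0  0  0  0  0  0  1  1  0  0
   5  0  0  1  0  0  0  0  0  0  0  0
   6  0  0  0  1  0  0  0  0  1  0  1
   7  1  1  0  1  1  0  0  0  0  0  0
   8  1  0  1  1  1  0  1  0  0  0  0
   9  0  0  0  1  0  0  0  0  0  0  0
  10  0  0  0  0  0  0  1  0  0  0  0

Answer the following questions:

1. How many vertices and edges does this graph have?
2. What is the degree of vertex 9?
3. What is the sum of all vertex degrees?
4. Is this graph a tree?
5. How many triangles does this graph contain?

Count: 11 vertices, 14 edges.
Vertex 9 has neighbors [3], degree = 1.
Handshaking lemma: 2 * 14 = 28.
A tree on 11 vertices has 10 edges. This graph has 14 edges (4 extra). Not a tree.
Number of triangles = 2.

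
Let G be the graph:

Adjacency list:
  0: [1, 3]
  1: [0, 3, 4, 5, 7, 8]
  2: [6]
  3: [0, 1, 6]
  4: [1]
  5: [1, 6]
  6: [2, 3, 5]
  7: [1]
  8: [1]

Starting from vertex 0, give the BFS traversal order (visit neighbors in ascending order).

BFS from vertex 0 (neighbors processed in ascending order):
Visit order: 0, 1, 3, 4, 5, 7, 8, 6, 2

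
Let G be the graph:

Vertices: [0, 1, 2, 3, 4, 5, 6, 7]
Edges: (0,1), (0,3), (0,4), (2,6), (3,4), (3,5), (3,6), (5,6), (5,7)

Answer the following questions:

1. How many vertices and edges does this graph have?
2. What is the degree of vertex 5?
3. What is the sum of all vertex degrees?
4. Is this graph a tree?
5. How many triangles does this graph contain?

Count: 8 vertices, 9 edges.
Vertex 5 has neighbors [3, 6, 7], degree = 3.
Handshaking lemma: 2 * 9 = 18.
A tree on 8 vertices has 7 edges. This graph has 9 edges (2 extra). Not a tree.
Number of triangles = 2.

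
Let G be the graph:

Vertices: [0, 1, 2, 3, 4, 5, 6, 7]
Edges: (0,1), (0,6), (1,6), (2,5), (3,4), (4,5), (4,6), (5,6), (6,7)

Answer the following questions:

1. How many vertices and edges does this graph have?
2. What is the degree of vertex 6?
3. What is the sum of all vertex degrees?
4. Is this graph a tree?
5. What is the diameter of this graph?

Count: 8 vertices, 9 edges.
Vertex 6 has neighbors [0, 1, 4, 5, 7], degree = 5.
Handshaking lemma: 2 * 9 = 18.
A tree on 8 vertices has 7 edges. This graph has 9 edges (2 extra). Not a tree.
Diameter (longest shortest path) = 3.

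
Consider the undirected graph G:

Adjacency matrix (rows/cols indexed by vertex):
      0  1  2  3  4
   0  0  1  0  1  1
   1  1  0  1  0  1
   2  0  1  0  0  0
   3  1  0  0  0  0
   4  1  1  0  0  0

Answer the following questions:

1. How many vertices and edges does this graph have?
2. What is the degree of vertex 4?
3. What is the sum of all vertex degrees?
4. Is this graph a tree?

Count: 5 vertices, 5 edges.
Vertex 4 has neighbors [0, 1], degree = 2.
Handshaking lemma: 2 * 5 = 10.
A tree on 5 vertices has 4 edges. This graph has 5 edges (1 extra). Not a tree.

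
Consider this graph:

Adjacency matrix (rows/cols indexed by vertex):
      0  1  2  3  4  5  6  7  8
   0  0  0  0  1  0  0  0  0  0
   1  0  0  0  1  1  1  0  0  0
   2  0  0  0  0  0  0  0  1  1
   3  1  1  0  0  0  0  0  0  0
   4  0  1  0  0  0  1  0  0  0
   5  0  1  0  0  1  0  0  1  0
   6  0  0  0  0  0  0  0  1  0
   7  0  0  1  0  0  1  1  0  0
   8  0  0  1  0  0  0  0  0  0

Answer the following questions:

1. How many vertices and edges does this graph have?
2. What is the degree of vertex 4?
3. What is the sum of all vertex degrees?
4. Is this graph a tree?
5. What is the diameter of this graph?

Count: 9 vertices, 9 edges.
Vertex 4 has neighbors [1, 5], degree = 2.
Handshaking lemma: 2 * 9 = 18.
A tree on 9 vertices has 8 edges. This graph has 9 edges (1 extra). Not a tree.
Diameter (longest shortest path) = 6.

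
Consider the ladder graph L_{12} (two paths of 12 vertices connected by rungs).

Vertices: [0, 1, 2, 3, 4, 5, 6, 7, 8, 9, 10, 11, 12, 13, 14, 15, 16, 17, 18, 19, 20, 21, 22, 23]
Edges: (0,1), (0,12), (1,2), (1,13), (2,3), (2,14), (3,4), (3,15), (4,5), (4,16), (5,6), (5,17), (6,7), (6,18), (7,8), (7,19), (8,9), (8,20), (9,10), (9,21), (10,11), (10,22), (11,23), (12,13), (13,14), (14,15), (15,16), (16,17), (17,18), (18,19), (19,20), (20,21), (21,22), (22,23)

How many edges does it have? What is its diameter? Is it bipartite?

Ladder graph L_{12}: 12 rungs + 2 * (12-1) path edges = 12 + 22 = 34 edges.
Diameter = 12.
Ladder graphs are bipartite (alternating coloring along each path).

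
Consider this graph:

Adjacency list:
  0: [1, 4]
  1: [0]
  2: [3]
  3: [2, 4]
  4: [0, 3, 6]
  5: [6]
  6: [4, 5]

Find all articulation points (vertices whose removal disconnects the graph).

An articulation point is a vertex whose removal disconnects the graph.
Articulation points: [0, 3, 4, 6]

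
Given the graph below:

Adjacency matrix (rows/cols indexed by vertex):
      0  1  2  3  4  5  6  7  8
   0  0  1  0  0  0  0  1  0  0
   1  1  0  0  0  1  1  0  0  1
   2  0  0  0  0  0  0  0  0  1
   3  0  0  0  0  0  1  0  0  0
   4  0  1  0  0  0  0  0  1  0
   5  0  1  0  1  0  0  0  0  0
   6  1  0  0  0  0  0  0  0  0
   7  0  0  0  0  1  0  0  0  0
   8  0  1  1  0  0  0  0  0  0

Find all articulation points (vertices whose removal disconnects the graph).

An articulation point is a vertex whose removal disconnects the graph.
Articulation points: [0, 1, 4, 5, 8]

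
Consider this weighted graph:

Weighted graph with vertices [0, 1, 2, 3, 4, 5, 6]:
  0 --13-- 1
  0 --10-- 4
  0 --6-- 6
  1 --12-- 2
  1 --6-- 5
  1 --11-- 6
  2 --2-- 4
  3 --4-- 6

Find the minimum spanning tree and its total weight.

Applying Kruskal's algorithm (sort edges by weight, add if no cycle):
  Add (2,4) w=2
  Add (3,6) w=4
  Add (0,6) w=6
  Add (1,5) w=6
  Add (0,4) w=10
  Add (1,6) w=11
  Skip (1,2) w=12 (creates cycle)
  Skip (0,1) w=13 (creates cycle)
MST weight = 39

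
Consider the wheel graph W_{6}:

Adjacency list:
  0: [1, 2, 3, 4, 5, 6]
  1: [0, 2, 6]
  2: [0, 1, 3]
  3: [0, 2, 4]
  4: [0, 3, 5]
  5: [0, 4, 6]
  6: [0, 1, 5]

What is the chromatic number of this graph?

W_{6} = C_{6} plus a hub adjacent to every cycle vertex.
The outer cycle needs 2 colors (even cycle); the hub is adjacent to all of them so needs a fresh color.
Chromatic number = 2 + 1 = 3.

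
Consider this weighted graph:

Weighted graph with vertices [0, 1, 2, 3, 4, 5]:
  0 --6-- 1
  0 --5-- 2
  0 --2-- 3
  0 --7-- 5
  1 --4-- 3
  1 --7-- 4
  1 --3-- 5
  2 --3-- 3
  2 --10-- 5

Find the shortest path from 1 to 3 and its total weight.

Using Dijkstra's algorithm from vertex 1:
Shortest path: 1 -> 3
Total weight: 4 = 4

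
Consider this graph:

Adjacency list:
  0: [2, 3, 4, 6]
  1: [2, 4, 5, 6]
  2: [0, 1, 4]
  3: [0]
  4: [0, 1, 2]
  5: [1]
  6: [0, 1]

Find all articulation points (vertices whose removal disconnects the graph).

An articulation point is a vertex whose removal disconnects the graph.
Articulation points: [0, 1]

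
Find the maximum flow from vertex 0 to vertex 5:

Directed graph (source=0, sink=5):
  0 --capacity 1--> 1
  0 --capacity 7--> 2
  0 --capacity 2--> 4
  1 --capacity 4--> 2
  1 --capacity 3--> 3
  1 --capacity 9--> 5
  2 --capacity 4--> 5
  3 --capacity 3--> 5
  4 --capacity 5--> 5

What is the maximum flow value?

Computing max flow:
  Flow on (0->1): 1/1
  Flow on (0->2): 4/7
  Flow on (0->4): 2/2
  Flow on (1->5): 1/9
  Flow on (2->5): 4/4
  Flow on (4->5): 2/5
Maximum flow = 7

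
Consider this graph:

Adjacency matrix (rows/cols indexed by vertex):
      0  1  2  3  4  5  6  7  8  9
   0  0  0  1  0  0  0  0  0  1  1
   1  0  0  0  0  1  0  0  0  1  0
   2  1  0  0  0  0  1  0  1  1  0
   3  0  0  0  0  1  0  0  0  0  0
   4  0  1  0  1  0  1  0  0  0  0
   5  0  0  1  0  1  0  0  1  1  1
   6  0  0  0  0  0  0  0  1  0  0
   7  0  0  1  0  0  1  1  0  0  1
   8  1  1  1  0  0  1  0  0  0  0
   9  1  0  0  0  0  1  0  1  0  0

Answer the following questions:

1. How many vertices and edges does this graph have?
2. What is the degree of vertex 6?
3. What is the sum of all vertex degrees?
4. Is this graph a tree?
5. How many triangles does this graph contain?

Count: 10 vertices, 15 edges.
Vertex 6 has neighbors [7], degree = 1.
Handshaking lemma: 2 * 15 = 30.
A tree on 10 vertices has 9 edges. This graph has 15 edges (6 extra). Not a tree.
Number of triangles = 4.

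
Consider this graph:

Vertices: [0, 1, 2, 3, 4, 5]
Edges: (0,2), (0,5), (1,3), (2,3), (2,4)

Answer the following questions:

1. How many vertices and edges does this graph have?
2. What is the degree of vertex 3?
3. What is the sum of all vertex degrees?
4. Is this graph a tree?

Count: 6 vertices, 5 edges.
Vertex 3 has neighbors [1, 2], degree = 2.
Handshaking lemma: 2 * 5 = 10.
A graph is a tree iff it is connected and has exactly n-1 edges. This graph is connected (all 6 vertices in one component) and has 6-1 = 5 edges. It is a tree.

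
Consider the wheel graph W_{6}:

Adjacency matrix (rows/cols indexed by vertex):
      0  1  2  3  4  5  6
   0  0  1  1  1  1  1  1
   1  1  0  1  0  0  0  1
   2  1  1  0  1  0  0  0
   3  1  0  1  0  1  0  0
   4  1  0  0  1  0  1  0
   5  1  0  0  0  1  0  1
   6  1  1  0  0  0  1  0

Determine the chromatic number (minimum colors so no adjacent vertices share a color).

W_{6} = C_{6} plus a hub adjacent to every cycle vertex.
The outer cycle needs 2 colors (even cycle); the hub is adjacent to all of them so needs a fresh color.
Chromatic number = 2 + 1 = 3.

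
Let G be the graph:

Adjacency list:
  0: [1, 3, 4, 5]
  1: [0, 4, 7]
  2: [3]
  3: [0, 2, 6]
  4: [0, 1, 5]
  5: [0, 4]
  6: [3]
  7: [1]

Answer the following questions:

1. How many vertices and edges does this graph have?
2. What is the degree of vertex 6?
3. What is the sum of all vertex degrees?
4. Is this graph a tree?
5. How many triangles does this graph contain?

Count: 8 vertices, 9 edges.
Vertex 6 has neighbors [3], degree = 1.
Handshaking lemma: 2 * 9 = 18.
A tree on 8 vertices has 7 edges. This graph has 9 edges (2 extra). Not a tree.
Number of triangles = 2.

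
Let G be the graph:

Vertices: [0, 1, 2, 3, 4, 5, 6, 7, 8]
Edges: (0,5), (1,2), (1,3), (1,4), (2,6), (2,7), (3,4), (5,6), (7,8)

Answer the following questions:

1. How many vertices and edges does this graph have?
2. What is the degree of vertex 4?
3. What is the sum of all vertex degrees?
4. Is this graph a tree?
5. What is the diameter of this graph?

Count: 9 vertices, 9 edges.
Vertex 4 has neighbors [1, 3], degree = 2.
Handshaking lemma: 2 * 9 = 18.
A tree on 9 vertices has 8 edges. This graph has 9 edges (1 extra). Not a tree.
Diameter (longest shortest path) = 5.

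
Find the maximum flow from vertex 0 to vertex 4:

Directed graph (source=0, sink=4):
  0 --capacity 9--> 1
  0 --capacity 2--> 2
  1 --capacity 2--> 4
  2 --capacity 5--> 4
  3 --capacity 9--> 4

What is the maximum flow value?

Computing max flow:
  Flow on (0->1): 2/9
  Flow on (0->2): 2/2
  Flow on (1->4): 2/2
  Flow on (2->4): 2/5
Maximum flow = 4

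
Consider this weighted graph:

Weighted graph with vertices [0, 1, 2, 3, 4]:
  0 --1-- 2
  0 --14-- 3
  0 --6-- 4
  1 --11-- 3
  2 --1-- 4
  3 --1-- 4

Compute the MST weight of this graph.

Applying Kruskal's algorithm (sort edges by weight, add if no cycle):
  Add (0,2) w=1
  Add (2,4) w=1
  Add (3,4) w=1
  Skip (0,4) w=6 (creates cycle)
  Add (1,3) w=11
  Skip (0,3) w=14 (creates cycle)
MST weight = 14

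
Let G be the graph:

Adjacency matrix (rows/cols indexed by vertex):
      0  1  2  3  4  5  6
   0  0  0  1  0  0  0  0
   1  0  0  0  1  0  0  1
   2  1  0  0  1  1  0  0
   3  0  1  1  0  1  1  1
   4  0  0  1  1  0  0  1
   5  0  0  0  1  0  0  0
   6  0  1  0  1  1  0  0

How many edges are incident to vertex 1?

Vertex 1 has neighbors [3, 6], so deg(1) = 2.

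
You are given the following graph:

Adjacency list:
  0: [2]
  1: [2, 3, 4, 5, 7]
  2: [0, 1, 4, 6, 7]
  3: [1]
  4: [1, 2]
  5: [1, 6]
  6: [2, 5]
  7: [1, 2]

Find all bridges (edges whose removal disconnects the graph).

A bridge is an edge whose removal increases the number of connected components.
Bridges found: (0,2), (1,3)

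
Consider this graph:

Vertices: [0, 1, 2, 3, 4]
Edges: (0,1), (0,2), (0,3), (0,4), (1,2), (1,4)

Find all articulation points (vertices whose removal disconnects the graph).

An articulation point is a vertex whose removal disconnects the graph.
Articulation points: [0]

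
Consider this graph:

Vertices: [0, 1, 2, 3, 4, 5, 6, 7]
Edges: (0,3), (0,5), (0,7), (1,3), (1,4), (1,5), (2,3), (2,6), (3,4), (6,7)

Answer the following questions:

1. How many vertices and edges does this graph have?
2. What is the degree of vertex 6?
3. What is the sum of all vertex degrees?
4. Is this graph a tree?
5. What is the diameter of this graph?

Count: 8 vertices, 10 edges.
Vertex 6 has neighbors [2, 7], degree = 2.
Handshaking lemma: 2 * 10 = 20.
A tree on 8 vertices has 7 edges. This graph has 10 edges (3 extra). Not a tree.
Diameter (longest shortest path) = 3.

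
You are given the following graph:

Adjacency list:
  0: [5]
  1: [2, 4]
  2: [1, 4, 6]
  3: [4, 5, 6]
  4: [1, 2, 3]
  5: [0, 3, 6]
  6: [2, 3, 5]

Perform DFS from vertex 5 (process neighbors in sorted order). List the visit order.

DFS from vertex 5 (neighbors processed in ascending order):
Visit order: 5, 0, 3, 4, 1, 2, 6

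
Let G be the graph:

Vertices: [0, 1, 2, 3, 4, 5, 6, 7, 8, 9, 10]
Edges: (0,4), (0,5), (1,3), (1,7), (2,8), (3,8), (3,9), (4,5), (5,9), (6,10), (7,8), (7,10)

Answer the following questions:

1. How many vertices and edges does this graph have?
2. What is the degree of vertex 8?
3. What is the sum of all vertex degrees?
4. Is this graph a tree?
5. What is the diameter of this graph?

Count: 11 vertices, 12 edges.
Vertex 8 has neighbors [2, 3, 7], degree = 3.
Handshaking lemma: 2 * 12 = 24.
A tree on 11 vertices has 10 edges. This graph has 12 edges (2 extra). Not a tree.
Diameter (longest shortest path) = 7.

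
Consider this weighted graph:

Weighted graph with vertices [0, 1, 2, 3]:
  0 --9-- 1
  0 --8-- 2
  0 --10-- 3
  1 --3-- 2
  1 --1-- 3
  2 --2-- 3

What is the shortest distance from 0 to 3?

Using Dijkstra's algorithm from vertex 0:
Shortest path: 0 -> 3
Total weight: 10 = 10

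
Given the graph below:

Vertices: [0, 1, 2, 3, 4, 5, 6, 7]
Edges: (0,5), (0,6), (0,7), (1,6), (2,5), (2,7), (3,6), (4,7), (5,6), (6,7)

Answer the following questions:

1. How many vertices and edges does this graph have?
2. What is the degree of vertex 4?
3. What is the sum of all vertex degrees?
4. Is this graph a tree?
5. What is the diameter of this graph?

Count: 8 vertices, 10 edges.
Vertex 4 has neighbors [7], degree = 1.
Handshaking lemma: 2 * 10 = 20.
A tree on 8 vertices has 7 edges. This graph has 10 edges (3 extra). Not a tree.
Diameter (longest shortest path) = 3.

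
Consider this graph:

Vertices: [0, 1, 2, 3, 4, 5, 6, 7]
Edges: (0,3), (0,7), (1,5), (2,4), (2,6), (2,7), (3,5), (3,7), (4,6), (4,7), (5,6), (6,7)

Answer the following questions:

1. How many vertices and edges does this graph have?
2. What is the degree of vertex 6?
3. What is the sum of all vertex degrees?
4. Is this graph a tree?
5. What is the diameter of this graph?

Count: 8 vertices, 12 edges.
Vertex 6 has neighbors [2, 4, 5, 7], degree = 4.
Handshaking lemma: 2 * 12 = 24.
A tree on 8 vertices has 7 edges. This graph has 12 edges (5 extra). Not a tree.
Diameter (longest shortest path) = 3.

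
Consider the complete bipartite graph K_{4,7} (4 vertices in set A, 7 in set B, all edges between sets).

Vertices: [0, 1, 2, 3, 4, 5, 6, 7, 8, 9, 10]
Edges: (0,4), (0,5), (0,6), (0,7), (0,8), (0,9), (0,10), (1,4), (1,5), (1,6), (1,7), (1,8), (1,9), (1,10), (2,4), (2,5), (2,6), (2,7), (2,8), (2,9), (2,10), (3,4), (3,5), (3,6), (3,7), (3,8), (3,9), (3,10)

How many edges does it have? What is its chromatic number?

K_{4,7} has 4 * 7 = 28 edges.
Bipartite graphs have chromatic number 2 (color each partition differently).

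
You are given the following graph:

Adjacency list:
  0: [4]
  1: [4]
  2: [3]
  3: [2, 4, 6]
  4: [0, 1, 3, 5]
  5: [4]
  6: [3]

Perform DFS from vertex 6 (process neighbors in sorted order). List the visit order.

DFS from vertex 6 (neighbors processed in ascending order):
Visit order: 6, 3, 2, 4, 0, 1, 5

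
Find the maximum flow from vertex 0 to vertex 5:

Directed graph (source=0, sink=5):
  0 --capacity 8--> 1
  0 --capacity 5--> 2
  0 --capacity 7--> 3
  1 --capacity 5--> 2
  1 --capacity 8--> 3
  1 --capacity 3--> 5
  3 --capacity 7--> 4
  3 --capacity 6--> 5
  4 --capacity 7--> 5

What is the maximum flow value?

Computing max flow:
  Flow on (0->1): 8/8
  Flow on (0->3): 7/7
  Flow on (1->3): 5/8
  Flow on (1->5): 3/3
  Flow on (3->4): 6/7
  Flow on (3->5): 6/6
  Flow on (4->5): 6/7
Maximum flow = 15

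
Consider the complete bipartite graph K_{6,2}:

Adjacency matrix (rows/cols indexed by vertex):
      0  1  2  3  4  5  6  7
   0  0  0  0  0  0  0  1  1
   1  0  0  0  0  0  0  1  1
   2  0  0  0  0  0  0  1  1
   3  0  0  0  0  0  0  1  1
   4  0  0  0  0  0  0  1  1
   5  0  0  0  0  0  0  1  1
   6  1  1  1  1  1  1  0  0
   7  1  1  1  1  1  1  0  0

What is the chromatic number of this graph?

K_{6,2} is bipartite: vertices split into two independent sets of size 6 and 2.
Color one set 0, the other 1. No adjacent vertices share a color.
Chromatic number = 2.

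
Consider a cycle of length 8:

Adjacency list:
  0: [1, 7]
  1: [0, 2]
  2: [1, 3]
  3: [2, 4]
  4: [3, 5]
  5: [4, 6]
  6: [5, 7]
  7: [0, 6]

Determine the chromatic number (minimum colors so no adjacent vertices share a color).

This is an even cycle (C_8). Even cycles are bipartite.
Chromatic number = 2.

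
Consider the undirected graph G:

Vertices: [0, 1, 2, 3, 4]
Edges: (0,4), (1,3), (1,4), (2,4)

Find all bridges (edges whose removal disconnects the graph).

A bridge is an edge whose removal increases the number of connected components.
Bridges found: (0,4), (1,3), (1,4), (2,4)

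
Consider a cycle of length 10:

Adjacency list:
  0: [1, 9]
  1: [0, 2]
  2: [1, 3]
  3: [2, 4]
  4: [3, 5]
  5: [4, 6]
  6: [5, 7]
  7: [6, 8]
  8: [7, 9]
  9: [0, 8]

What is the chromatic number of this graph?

This is an even cycle (C_10). Even cycles are bipartite.
Chromatic number = 2.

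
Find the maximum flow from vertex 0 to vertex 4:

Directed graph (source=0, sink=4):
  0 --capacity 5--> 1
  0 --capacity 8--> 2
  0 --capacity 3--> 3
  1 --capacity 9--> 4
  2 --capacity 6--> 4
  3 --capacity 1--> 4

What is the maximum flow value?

Computing max flow:
  Flow on (0->1): 5/5
  Flow on (0->2): 6/8
  Flow on (0->3): 1/3
  Flow on (1->4): 5/9
  Flow on (2->4): 6/6
  Flow on (3->4): 1/1
Maximum flow = 12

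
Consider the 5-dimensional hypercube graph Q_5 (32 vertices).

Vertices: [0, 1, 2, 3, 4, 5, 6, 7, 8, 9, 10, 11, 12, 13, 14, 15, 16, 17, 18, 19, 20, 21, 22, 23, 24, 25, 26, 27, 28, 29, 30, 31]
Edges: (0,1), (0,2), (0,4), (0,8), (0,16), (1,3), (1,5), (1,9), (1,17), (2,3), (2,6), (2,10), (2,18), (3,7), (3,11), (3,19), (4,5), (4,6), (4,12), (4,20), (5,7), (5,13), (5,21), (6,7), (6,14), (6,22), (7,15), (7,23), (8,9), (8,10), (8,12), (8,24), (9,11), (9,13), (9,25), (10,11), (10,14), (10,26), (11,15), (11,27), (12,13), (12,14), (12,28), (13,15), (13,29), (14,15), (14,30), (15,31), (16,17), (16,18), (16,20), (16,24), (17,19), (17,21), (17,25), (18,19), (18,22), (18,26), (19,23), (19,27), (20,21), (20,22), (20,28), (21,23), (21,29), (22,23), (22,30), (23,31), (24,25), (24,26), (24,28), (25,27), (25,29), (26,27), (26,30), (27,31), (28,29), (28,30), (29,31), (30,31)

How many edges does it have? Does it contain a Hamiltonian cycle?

Q_5 has 32 * 5 / 2 = 80 edges.
Q_5 (d >= 2) always has a Hamiltonian cycle: a 5-bit cyclic Gray code visits every vertex exactly once and returns to the start.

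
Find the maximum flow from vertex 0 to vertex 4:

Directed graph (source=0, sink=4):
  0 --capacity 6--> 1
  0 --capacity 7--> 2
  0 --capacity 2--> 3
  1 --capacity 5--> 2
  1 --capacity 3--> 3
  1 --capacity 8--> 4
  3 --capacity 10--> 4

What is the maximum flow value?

Computing max flow:
  Flow on (0->1): 6/6
  Flow on (0->3): 2/2
  Flow on (1->4): 6/8
  Flow on (3->4): 2/10
Maximum flow = 8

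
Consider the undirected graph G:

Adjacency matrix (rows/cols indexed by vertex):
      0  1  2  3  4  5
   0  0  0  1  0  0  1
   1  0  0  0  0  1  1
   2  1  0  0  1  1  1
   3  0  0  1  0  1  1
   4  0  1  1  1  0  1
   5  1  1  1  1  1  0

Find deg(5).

Vertex 5 has neighbors [0, 1, 2, 3, 4], so deg(5) = 5.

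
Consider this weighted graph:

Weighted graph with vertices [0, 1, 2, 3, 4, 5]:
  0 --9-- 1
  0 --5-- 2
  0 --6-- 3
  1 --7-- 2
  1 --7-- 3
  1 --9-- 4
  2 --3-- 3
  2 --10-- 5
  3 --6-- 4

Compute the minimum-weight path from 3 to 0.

Using Dijkstra's algorithm from vertex 3:
Shortest path: 3 -> 0
Total weight: 6 = 6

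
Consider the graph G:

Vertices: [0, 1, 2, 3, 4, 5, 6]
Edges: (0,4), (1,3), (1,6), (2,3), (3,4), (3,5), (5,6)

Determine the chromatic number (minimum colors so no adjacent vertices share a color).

The graph has a maximum clique of size 2 (lower bound on chromatic number).
A valid 2-coloring: {0: 0, 1: 1, 2: 1, 3: 0, 4: 1, 5: 1, 6: 0}.
Chromatic number = 2.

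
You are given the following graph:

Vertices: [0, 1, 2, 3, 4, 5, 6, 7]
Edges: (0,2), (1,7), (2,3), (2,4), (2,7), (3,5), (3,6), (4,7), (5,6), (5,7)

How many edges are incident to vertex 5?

Vertex 5 has neighbors [3, 6, 7], so deg(5) = 3.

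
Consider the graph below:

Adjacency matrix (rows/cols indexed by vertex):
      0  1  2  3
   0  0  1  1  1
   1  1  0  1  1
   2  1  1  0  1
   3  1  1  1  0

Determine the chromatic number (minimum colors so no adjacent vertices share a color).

The graph has a maximum clique of size 4 (lower bound on chromatic number).
A valid 4-coloring: {0: 0, 1: 1, 2: 2, 3: 3}.
Chromatic number = 4.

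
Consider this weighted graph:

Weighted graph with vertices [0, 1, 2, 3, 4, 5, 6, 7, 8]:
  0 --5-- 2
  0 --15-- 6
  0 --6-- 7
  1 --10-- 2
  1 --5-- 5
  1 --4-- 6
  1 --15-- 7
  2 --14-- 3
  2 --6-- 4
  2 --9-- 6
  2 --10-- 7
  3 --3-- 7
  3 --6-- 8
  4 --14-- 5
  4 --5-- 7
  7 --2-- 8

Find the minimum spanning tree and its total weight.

Applying Kruskal's algorithm (sort edges by weight, add if no cycle):
  Add (7,8) w=2
  Add (3,7) w=3
  Add (1,6) w=4
  Add (0,2) w=5
  Add (1,5) w=5
  Add (4,7) w=5
  Add (0,7) w=6
  Skip (2,4) w=6 (creates cycle)
  Skip (3,8) w=6 (creates cycle)
  Add (2,6) w=9
  Skip (1,2) w=10 (creates cycle)
  Skip (2,7) w=10 (creates cycle)
  Skip (2,3) w=14 (creates cycle)
  Skip (4,5) w=14 (creates cycle)
  Skip (0,6) w=15 (creates cycle)
  Skip (1,7) w=15 (creates cycle)
MST weight = 39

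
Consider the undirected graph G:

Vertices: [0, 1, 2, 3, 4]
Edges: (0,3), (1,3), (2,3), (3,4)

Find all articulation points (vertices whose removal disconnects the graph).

An articulation point is a vertex whose removal disconnects the graph.
Articulation points: [3]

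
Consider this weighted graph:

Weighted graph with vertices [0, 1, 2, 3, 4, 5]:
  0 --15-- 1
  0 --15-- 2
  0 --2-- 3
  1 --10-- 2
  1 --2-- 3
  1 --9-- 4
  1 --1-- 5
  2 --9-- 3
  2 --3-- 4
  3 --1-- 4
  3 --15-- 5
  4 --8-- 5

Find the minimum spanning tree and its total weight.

Applying Kruskal's algorithm (sort edges by weight, add if no cycle):
  Add (1,5) w=1
  Add (3,4) w=1
  Add (0,3) w=2
  Add (1,3) w=2
  Add (2,4) w=3
  Skip (4,5) w=8 (creates cycle)
  Skip (1,4) w=9 (creates cycle)
  Skip (2,3) w=9 (creates cycle)
  Skip (1,2) w=10 (creates cycle)
  Skip (0,2) w=15 (creates cycle)
  Skip (0,1) w=15 (creates cycle)
  Skip (3,5) w=15 (creates cycle)
MST weight = 9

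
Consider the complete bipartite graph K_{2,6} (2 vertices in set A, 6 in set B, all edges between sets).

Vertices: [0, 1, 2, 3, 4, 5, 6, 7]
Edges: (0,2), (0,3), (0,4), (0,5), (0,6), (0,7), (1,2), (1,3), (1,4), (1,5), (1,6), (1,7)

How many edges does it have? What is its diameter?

K_{2,6} has 2 * 6 = 12 edges.
Any vertex reaches any opposite-side vertex in 1 step; same-side vertices reach in 2 steps via any opposite-side vertex.
Diameter = 2.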